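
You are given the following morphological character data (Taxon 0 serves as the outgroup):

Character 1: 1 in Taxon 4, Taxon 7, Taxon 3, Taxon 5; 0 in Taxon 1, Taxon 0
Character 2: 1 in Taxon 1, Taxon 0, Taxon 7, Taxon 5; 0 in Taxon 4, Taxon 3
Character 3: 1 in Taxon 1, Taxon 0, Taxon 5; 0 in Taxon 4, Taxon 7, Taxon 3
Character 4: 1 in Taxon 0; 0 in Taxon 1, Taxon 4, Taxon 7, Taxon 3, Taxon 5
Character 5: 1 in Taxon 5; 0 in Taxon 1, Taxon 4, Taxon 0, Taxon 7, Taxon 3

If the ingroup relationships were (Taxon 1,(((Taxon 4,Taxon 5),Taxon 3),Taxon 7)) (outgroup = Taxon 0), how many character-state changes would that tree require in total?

Map each character onto (Taxon 1,(((Taxon 4,Taxon 5),Taxon 3),Taxon 7)) (rooted by Taxon 0) and count the minimum state changes it requires (Fitch parsimony):
Character 1: 1; Character 2: 2; Character 3: 2; Character 4: 1; Character 5: 1.
Total tree length = 7.

7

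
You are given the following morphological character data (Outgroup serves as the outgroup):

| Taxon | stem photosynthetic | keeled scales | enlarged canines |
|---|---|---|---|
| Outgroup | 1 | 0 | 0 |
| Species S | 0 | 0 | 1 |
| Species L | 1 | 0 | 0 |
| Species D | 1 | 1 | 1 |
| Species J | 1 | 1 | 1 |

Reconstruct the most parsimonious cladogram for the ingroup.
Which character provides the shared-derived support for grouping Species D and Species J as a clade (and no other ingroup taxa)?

keeled scales

Character polarity is set by the outgroup: the derived state is whichever differs from the outgroup's state, so for stem photosynthetic the derived state is '0', and for the remaining characters it is '1'.
stem photosynthetic (derived state '0') is unique to Species S (autapomorphy; uninformative for grouping).
keeled scales (derived state '1') is shared by Species D and Species J — a synapomorphy uniting that clade.
enlarged canines: derived state '1' in Species D, Species J, and Species S only — synapomorphy for {Species D, Species J, Species S}.
Most parsimonious ingroup topology: ((Species S,(Species D,Species J)),Species L).
The clade {Species D, Species J} is supported by keeled scales: its derived state '1' occurs in exactly those taxa and in no other taxon (including the outgroup).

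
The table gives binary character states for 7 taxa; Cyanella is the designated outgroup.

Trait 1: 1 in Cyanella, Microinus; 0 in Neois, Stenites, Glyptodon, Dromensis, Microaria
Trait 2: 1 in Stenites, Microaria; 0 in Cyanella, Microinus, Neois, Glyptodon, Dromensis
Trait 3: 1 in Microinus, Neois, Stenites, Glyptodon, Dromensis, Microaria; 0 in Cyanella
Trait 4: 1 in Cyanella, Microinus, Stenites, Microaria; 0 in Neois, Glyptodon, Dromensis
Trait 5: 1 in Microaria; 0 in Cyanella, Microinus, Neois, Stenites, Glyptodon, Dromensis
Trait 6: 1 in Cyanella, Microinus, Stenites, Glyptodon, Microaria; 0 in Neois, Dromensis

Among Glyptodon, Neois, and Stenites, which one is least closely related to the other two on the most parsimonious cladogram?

Stenites

Character polarity is set by the outgroup: the derived state is whichever differs from the outgroup's state, so for Trait 1, Trait 4, Trait 6 the derived state is '0', and for the remaining characters it is '1'.
Trait 1: derived state '0' in Dromensis, Glyptodon, Microaria, Neois, and Stenites only — synapomorphy for {Dromensis, Glyptodon, Microaria, Neois, Stenites}.
Only Microaria and Stenites show the derived state '1' for Trait 2, supporting them as a clade.
Trait 3 (derived state '1') is shared by all ingroup taxa — unites the whole ingroup.
Only Dromensis, Glyptodon, and Neois show the derived state '0' for Trait 4, supporting them as a clade.
Trait 5: derived state '1' in Microaria only — an autapomorphy, so it tells us nothing about relationships among taxa.
Trait 6: derived state '0' in Dromensis and Neois only — synapomorphy for {Dromensis, Neois}.
Most parsimonious ingroup topology: (Microinus,(((Neois,Dromensis),Glyptodon),(Stenites,Microaria))).
Neois and Glyptodon share a more recent common ancestor with each other than either does with Stenites, so Stenites is the least closely related of the three.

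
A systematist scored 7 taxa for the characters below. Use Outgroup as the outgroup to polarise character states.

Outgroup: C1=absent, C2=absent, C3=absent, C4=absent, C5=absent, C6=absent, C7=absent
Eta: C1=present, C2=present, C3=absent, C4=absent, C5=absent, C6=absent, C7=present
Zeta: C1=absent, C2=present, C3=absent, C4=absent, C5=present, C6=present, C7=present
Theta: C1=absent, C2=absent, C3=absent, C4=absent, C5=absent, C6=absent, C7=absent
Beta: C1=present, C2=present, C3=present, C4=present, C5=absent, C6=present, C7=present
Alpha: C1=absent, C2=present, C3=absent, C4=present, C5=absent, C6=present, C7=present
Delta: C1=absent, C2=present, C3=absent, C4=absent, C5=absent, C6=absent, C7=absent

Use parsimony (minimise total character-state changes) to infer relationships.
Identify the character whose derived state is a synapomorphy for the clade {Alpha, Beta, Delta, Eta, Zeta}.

The outgroup has state 'absent' for every character, so 'present' is the derived state throughout.
C1 groups Beta and Eta, which is incompatible with the clades supported by the remaining characters; treating it as convergent (homoplasy) costs fewer steps than any alternative tree.
C2 (derived state 'present') is shared by Alpha, Beta, Delta, Eta, and Zeta — a synapomorphy uniting that clade.
C3: derived state 'present' in Beta only — an autapomorphy, so it tells us nothing about relationships among taxa.
C4: derived state 'present' in Alpha and Beta only — synapomorphy for {Alpha, Beta}.
C5: derived state 'present' in Zeta only — an autapomorphy, so it tells us nothing about relationships among taxa.
C6 (derived state 'present') is shared by Alpha, Beta, and Zeta — a synapomorphy uniting that clade.
C7 (derived state 'present') is shared by Alpha, Beta, Eta, and Zeta — a synapomorphy uniting that clade.
Most parsimonious ingroup topology: (((Eta,(Zeta,(Beta,Alpha))),Delta),Theta).
The clade {Alpha, Beta, Delta, Eta, Zeta} is supported by C2: its derived state 'present' occurs in exactly those taxa and in no other taxon (including the outgroup).

C2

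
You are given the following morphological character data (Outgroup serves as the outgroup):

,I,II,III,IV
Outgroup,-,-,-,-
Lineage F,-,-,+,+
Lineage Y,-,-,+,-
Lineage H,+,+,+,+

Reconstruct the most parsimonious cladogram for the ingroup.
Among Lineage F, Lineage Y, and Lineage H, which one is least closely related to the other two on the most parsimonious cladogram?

Lineage Y

The outgroup has state '-' for every character, so '+' is the derived state throughout.
I (derived state '+') is unique to Lineage H (autapomorphy; uninformative for grouping).
II (derived state '+') is unique to Lineage H (autapomorphy; uninformative for grouping).
All ingroup taxa share the derived state '+' for III; it defines the ingroup but does not resolve relationships within it.
IV: derived state '+' in Lineage F and Lineage H only — synapomorphy for {Lineage F, Lineage H}.
Most parsimonious ingroup topology: ((Lineage F,Lineage H),Lineage Y).
Lineage F and Lineage H share a more recent common ancestor with each other than either does with Lineage Y, so Lineage Y is the least closely related of the three.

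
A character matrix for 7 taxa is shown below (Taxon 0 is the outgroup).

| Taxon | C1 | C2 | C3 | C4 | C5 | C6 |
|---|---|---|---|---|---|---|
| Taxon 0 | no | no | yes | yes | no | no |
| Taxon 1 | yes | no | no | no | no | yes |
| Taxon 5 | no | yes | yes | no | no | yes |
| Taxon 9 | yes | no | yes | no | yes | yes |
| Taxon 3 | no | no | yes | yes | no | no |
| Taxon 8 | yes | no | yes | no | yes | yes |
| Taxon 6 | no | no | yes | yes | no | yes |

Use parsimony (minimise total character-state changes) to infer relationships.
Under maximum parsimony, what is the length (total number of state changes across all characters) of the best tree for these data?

6

Character polarity is set by the outgroup: the derived state is whichever differs from the outgroup's state, so for C3, C4 the derived state is 'no', and for the remaining characters it is 'yes'.
C1 (derived state 'yes') is shared by Taxon 1, Taxon 8, and Taxon 9 — a synapomorphy uniting that clade.
C2 (derived state 'yes') is unique to Taxon 5 (autapomorphy; uninformative for grouping).
C3: derived state 'no' in Taxon 1 only — an autapomorphy, so it tells us nothing about relationships among taxa.
C4: derived state 'no' in Taxon 1, Taxon 5, Taxon 8, and Taxon 9 only — synapomorphy for {Taxon 1, Taxon 5, Taxon 8, Taxon 9}.
Only Taxon 8 and Taxon 9 show the derived state 'yes' for C5, supporting them as a clade.
C6: derived state 'yes' in Taxon 1, Taxon 5, Taxon 6, Taxon 8, and Taxon 9 only — synapomorphy for {Taxon 1, Taxon 5, Taxon 6, Taxon 8, Taxon 9}.
Most parsimonious ingroup topology: ((((Taxon 1,(Taxon 9,Taxon 8)),Taxon 5),Taxon 6),Taxon 3).
Changes per character on this tree: C1: 1; C2: 1; C3: 1; C4: 1; C5: 1; C6: 1.
Total = 6.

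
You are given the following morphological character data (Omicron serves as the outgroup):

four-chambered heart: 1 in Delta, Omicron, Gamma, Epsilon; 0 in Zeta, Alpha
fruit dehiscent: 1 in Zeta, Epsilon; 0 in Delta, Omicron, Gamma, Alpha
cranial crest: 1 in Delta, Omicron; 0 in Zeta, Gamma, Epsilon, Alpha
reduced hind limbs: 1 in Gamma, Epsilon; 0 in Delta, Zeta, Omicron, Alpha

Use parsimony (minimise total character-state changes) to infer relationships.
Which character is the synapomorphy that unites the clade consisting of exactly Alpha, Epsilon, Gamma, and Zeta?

cranial crest

Character polarity is set by the outgroup: the derived state is whichever differs from the outgroup's state, so for four-chambered heart, cranial crest the derived state is '0', and for the remaining characters it is '1'.
four-chambered heart: derived state '0' in Alpha and Zeta only — synapomorphy for {Alpha, Zeta}.
fruit dehiscent (state '1') occurs in Epsilon and Zeta but conflicts with the nesting implied by the other characters — most parsimoniously interpreted as homoplasy.
cranial crest: derived state '0' in Alpha, Epsilon, Gamma, and Zeta only — synapomorphy for {Alpha, Epsilon, Gamma, Zeta}.
Only Epsilon and Gamma show the derived state '1' for reduced hind limbs, supporting them as a clade.
Most parsimonious ingroup topology: (((Gamma,Epsilon),(Alpha,Zeta)),Delta).
The clade {Alpha, Epsilon, Gamma, Zeta} is supported by cranial crest: its derived state '0' occurs in exactly those taxa and in no other taxon (including the outgroup).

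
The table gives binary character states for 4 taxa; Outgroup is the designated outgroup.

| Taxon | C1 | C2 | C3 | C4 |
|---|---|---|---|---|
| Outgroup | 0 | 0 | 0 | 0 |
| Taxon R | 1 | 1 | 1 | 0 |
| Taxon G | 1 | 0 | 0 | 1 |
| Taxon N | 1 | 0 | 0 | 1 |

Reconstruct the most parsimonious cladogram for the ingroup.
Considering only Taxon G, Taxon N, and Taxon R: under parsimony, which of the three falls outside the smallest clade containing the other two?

The outgroup has state '0' for every character, so '1' is the derived state throughout.
All ingroup taxa share the derived state '1' for C1; it defines the ingroup but does not resolve relationships within it.
C2: derived state '1' in Taxon R only — an autapomorphy, so it tells us nothing about relationships among taxa.
C3: derived state '1' in Taxon R only — an autapomorphy, so it tells us nothing about relationships among taxa.
Only Taxon G and Taxon N show the derived state '1' for C4, supporting them as a clade.
Most parsimonious ingroup topology: (Taxon R,(Taxon G,Taxon N)).
Taxon N and Taxon G share a more recent common ancestor with each other than either does with Taxon R, so Taxon R is the least closely related of the three.

Taxon R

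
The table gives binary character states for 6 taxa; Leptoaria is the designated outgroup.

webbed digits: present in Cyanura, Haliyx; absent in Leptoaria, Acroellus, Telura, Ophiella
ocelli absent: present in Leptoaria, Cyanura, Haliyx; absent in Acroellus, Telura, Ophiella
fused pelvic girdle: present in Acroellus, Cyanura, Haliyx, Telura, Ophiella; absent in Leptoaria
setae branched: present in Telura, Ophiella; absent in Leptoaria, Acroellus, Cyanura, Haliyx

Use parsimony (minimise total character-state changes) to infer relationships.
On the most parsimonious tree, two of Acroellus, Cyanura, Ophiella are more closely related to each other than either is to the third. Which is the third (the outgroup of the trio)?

Character polarity is set by the outgroup: the derived state is whichever differs from the outgroup's state, so for ocelli absent the derived state is 'absent', and for the remaining characters it is 'present'.
Only Cyanura and Haliyx show the derived state 'present' for webbed digits, supporting them as a clade.
ocelli absent (derived state 'absent') is shared by Acroellus, Ophiella, and Telura — a synapomorphy uniting that clade.
fused pelvic girdle (derived state 'present') is shared by all ingroup taxa — unites the whole ingroup.
Only Ophiella and Telura show the derived state 'present' for setae branched, supporting them as a clade.
Most parsimonious ingroup topology: ((Acroellus,(Telura,Ophiella)),(Cyanura,Haliyx)).
Acroellus and Ophiella share a more recent common ancestor with each other than either does with Cyanura, so Cyanura is the least closely related of the three.

Cyanura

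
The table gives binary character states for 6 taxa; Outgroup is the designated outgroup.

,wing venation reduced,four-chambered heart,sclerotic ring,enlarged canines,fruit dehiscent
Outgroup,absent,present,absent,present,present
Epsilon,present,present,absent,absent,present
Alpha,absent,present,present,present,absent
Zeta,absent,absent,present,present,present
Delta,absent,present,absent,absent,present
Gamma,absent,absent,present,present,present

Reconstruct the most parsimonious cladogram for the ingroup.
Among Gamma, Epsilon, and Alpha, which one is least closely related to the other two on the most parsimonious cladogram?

Character polarity is set by the outgroup: the derived state is whichever differs from the outgroup's state, so for four-chambered heart, enlarged canines, fruit dehiscent the derived state is 'absent', and for the remaining characters it is 'present'.
wing venation reduced (derived state 'present') is unique to Epsilon (autapomorphy; uninformative for grouping).
four-chambered heart (derived state 'absent') is shared by Gamma and Zeta — a synapomorphy uniting that clade.
Only Alpha, Gamma, and Zeta show the derived state 'present' for sclerotic ring, supporting them as a clade.
enlarged canines: derived state 'absent' in Delta and Epsilon only — synapomorphy for {Delta, Epsilon}.
fruit dehiscent (derived state 'absent') is unique to Alpha (autapomorphy; uninformative for grouping).
Most parsimonious ingroup topology: ((Epsilon,Delta),(Alpha,(Zeta,Gamma))).
Gamma and Alpha share a more recent common ancestor with each other than either does with Epsilon, so Epsilon is the least closely related of the three.

Epsilon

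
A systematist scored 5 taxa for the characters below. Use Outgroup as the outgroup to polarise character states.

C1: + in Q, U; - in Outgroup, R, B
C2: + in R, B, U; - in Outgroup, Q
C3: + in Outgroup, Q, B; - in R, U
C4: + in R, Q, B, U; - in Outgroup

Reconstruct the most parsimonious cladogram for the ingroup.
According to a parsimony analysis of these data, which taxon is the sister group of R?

U

Character polarity is set by the outgroup: the derived state is whichever differs from the outgroup's state, so for C3 the derived state is '-', and for the remaining characters it is '+'.
C1 groups Q and U, which is incompatible with the clades supported by the remaining characters; treating it as convergent (homoplasy) costs fewer steps than any alternative tree.
C2: derived state '+' in B, R, and U only — synapomorphy for {B, R, U}.
C3 (derived state '-') is shared by R and U — a synapomorphy uniting that clade.
C4 (derived state '+') is shared by all ingroup taxa — unites the whole ingroup.
Most parsimonious ingroup topology: (((R,U),B),Q).
R and U form a cherry on this tree, so they are sister taxa.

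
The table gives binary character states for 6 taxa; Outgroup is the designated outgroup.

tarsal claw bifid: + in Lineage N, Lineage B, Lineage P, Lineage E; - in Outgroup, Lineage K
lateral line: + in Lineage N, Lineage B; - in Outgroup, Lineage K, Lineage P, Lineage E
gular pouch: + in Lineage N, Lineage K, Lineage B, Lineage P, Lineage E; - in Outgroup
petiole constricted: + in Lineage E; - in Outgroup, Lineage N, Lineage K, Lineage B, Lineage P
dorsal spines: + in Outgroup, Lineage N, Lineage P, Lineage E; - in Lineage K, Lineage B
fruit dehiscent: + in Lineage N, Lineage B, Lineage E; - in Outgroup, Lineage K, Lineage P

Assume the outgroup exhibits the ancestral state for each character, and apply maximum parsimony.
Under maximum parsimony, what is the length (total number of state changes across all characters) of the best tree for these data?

Character polarity is set by the outgroup: the derived state is whichever differs from the outgroup's state, so for dorsal spines the derived state is '-', and for the remaining characters it is '+'.
tarsal claw bifid: derived state '+' in Lineage B, Lineage E, Lineage N, and Lineage P only — synapomorphy for {Lineage B, Lineage E, Lineage N, Lineage P}.
Only Lineage B and Lineage N show the derived state '+' for lateral line, supporting them as a clade.
gular pouch (derived state '+') is shared by all ingroup taxa — unites the whole ingroup.
petiole constricted (derived state '+') is unique to Lineage E (autapomorphy; uninformative for grouping).
dorsal spines (state '-') occurs in Lineage B and Lineage K but conflicts with the nesting implied by the other characters — most parsimoniously interpreted as homoplasy.
fruit dehiscent (derived state '+') is shared by Lineage B, Lineage E, and Lineage N — a synapomorphy uniting that clade.
Most parsimonious ingroup topology: ((((Lineage N,Lineage B),Lineage E),Lineage P),Lineage K).
Changes per character on this tree: tarsal claw bifid: 1; lateral line: 1; gular pouch: 1; petiole constricted: 1; dorsal spines: 2; fruit dehiscent: 1.
Total = 7.

7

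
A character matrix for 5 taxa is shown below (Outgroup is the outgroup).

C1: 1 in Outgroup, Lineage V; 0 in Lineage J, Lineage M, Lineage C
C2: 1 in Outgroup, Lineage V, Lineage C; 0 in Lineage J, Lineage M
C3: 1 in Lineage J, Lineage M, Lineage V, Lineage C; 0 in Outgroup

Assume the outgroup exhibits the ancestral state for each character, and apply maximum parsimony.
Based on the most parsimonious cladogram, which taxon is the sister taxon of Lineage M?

Lineage J

Character polarity is set by the outgroup: the derived state is whichever differs from the outgroup's state, so for C1, C2 the derived state is '0', and for the remaining characters it is '1'.
Only Lineage C, Lineage J, and Lineage M show the derived state '0' for C1, supporting them as a clade.
Only Lineage J and Lineage M show the derived state '0' for C2, supporting them as a clade.
C3 (derived state '1') is shared by all ingroup taxa — unites the whole ingroup.
Most parsimonious ingroup topology: (((Lineage J,Lineage M),Lineage C),Lineage V).
Lineage M and Lineage J form a cherry on this tree, so they are sister taxa.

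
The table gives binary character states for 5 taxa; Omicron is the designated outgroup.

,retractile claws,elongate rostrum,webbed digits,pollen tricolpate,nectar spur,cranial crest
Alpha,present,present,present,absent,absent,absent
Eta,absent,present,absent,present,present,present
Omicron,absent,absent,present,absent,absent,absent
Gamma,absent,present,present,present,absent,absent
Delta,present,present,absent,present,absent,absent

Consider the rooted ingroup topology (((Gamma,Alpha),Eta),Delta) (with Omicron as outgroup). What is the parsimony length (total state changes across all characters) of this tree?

Map each character onto (((Gamma,Alpha),Eta),Delta) (rooted by Omicron) and count the minimum state changes it requires (Fitch parsimony):
retractile claws: 2; elongate rostrum: 1; webbed digits: 2; pollen tricolpate: 2; nectar spur: 1; cranial crest: 1.
Total tree length = 9.

9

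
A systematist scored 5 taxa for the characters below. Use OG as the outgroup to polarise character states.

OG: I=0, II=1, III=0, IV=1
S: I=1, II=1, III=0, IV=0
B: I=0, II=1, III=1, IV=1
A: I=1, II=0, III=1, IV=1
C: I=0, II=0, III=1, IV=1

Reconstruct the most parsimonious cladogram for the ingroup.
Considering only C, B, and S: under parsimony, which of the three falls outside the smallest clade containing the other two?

Character polarity is set by the outgroup: the derived state is whichever differs from the outgroup's state, so for II, IV the derived state is '0', and for the remaining characters it is '1'.
I (state '1') occurs in A and S but conflicts with the nesting implied by the other characters — most parsimoniously interpreted as homoplasy.
II: derived state '0' in A and C only — synapomorphy for {A, C}.
Only A, B, and C show the derived state '1' for III, supporting them as a clade.
IV (derived state '0') is unique to S (autapomorphy; uninformative for grouping).
Most parsimonious ingroup topology: (S,(B,(A,C))).
B and C share a more recent common ancestor with each other than either does with S, so S is the least closely related of the three.

S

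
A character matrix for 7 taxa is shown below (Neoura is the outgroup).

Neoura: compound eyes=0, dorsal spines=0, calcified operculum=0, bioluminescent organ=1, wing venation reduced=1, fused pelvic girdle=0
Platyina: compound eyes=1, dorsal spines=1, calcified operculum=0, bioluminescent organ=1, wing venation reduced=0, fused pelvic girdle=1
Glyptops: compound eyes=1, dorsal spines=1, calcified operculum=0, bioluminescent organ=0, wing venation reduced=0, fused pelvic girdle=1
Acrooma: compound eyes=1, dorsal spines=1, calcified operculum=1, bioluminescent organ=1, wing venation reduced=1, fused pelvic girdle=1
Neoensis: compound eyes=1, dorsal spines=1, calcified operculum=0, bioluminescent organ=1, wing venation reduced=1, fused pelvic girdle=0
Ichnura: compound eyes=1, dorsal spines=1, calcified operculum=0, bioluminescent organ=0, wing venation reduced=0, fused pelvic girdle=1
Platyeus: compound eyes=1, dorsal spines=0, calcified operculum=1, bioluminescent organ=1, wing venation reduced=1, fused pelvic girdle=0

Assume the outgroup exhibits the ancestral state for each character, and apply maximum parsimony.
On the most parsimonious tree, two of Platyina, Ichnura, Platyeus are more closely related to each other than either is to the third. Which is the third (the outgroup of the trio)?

Character polarity is set by the outgroup: the derived state is whichever differs from the outgroup's state, so for bioluminescent organ, wing venation reduced the derived state is '0', and for the remaining characters it is '1'.
All ingroup taxa share the derived state '1' for compound eyes; it defines the ingroup but does not resolve relationships within it.
dorsal spines: derived state '1' in Acrooma, Glyptops, Ichnura, Neoensis, and Platyina only — synapomorphy for {Acrooma, Glyptops, Ichnura, Neoensis, Platyina}.
calcified operculum groups Acrooma and Platyeus, which is incompatible with the clades supported by the remaining characters; treating it as convergent (homoplasy) costs fewer steps than any alternative tree.
bioluminescent organ: derived state '0' in Glyptops and Ichnura only — synapomorphy for {Glyptops, Ichnura}.
Only Glyptops, Ichnura, and Platyina show the derived state '0' for wing venation reduced, supporting them as a clade.
fused pelvic girdle (derived state '1') is shared by Acrooma, Glyptops, Ichnura, and Platyina — a synapomorphy uniting that clade.
Most parsimonious ingroup topology: ((((Platyina,(Glyptops,Ichnura)),Acrooma),Neoensis),Platyeus).
Ichnura and Platyina share a more recent common ancestor with each other than either does with Platyeus, so Platyeus is the least closely related of the three.

Platyeus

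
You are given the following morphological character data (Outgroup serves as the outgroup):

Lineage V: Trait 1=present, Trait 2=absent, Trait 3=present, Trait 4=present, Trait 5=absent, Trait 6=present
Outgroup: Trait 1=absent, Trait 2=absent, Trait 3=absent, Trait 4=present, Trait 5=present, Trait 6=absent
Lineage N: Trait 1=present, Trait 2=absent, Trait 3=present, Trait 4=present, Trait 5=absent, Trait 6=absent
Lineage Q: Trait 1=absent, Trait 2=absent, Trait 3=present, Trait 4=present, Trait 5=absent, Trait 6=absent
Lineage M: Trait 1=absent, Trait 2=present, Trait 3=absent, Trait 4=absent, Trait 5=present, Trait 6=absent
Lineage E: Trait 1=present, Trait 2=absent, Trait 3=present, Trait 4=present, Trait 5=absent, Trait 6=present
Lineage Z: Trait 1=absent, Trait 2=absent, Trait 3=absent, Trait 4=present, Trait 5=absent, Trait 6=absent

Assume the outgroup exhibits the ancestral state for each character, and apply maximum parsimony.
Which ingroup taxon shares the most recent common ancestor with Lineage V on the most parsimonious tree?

Lineage E

Character polarity is set by the outgroup: the derived state is whichever differs from the outgroup's state, so for Trait 4, Trait 5 the derived state is 'absent', and for the remaining characters it is 'present'.
Trait 1 (derived state 'present') is shared by Lineage E, Lineage N, and Lineage V — a synapomorphy uniting that clade.
Trait 2 (derived state 'present') is unique to Lineage M (autapomorphy; uninformative for grouping).
Trait 3 (derived state 'present') is shared by Lineage E, Lineage N, Lineage Q, and Lineage V — a synapomorphy uniting that clade.
Trait 4: derived state 'absent' in Lineage M only — an autapomorphy, so it tells us nothing about relationships among taxa.
Trait 5: derived state 'absent' in Lineage E, Lineage N, Lineage Q, Lineage V, and Lineage Z only — synapomorphy for {Lineage E, Lineage N, Lineage Q, Lineage V, Lineage Z}.
Only Lineage E and Lineage V show the derived state 'present' for Trait 6, supporting them as a clade.
Most parsimonious ingroup topology: (((Lineage Q,((Lineage V,Lineage E),Lineage N)),Lineage Z),Lineage M).
Lineage V and Lineage E form a cherry on this tree, so they are sister taxa.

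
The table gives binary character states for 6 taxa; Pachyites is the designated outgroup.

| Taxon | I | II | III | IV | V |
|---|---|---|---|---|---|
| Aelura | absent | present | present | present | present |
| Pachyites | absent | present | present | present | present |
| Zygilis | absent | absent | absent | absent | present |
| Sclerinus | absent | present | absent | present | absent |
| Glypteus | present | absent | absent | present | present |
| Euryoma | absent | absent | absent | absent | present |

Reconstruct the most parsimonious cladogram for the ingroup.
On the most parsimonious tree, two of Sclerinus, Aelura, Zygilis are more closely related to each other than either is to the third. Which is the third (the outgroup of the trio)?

Character polarity is set by the outgroup: the derived state is whichever differs from the outgroup's state, so for II, III, IV, V the derived state is 'absent', and for the remaining characters it is 'present'.
I: derived state 'present' in Glypteus only — an autapomorphy, so it tells us nothing about relationships among taxa.
Only Euryoma, Glypteus, and Zygilis show the derived state 'absent' for II, supporting them as a clade.
III (derived state 'absent') is shared by Euryoma, Glypteus, Sclerinus, and Zygilis — a synapomorphy uniting that clade.
IV: derived state 'absent' in Euryoma and Zygilis only — synapomorphy for {Euryoma, Zygilis}.
V: derived state 'absent' in Sclerinus only — an autapomorphy, so it tells us nothing about relationships among taxa.
Most parsimonious ingroup topology: (Aelura,(((Zygilis,Euryoma),Glypteus),Sclerinus)).
Zygilis and Sclerinus share a more recent common ancestor with each other than either does with Aelura, so Aelura is the least closely related of the three.

Aelura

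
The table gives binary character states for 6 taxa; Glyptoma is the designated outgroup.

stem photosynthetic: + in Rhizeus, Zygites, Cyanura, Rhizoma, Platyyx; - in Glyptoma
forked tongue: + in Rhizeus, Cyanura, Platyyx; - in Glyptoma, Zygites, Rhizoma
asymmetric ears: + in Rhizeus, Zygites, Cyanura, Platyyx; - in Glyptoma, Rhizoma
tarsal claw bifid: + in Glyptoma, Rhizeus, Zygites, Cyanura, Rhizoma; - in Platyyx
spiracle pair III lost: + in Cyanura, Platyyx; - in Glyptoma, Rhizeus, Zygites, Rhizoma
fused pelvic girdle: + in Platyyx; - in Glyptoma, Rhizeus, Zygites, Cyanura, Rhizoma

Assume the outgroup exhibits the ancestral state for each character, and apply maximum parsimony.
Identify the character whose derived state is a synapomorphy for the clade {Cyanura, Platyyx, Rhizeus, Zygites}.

asymmetric ears

Character polarity is set by the outgroup: the derived state is whichever differs from the outgroup's state, so for tarsal claw bifid the derived state is '-', and for the remaining characters it is '+'.
stem photosynthetic (derived state '+') is shared by all ingroup taxa — unites the whole ingroup.
forked tongue: derived state '+' in Cyanura, Platyyx, and Rhizeus only — synapomorphy for {Cyanura, Platyyx, Rhizeus}.
Only Cyanura, Platyyx, Rhizeus, and Zygites show the derived state '+' for asymmetric ears, supporting them as a clade.
tarsal claw bifid (derived state '-') is unique to Platyyx (autapomorphy; uninformative for grouping).
spiracle pair III lost (derived state '+') is shared by Cyanura and Platyyx — a synapomorphy uniting that clade.
fused pelvic girdle (derived state '+') is unique to Platyyx (autapomorphy; uninformative for grouping).
Most parsimonious ingroup topology: (((Rhizeus,(Cyanura,Platyyx)),Zygites),Rhizoma).
The clade {Cyanura, Platyyx, Rhizeus, Zygites} is supported by asymmetric ears: its derived state '+' occurs in exactly those taxa and in no other taxon (including the outgroup).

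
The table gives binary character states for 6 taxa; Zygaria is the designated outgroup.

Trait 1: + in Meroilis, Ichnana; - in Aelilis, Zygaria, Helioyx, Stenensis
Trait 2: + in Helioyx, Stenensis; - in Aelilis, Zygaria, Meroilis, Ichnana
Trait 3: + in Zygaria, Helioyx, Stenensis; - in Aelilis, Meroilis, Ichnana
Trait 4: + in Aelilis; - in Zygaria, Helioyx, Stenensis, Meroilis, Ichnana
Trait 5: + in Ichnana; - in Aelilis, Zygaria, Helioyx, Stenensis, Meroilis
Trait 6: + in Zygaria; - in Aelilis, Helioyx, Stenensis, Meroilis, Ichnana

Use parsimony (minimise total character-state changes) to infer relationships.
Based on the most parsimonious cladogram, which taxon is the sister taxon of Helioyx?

Stenensis

Character polarity is set by the outgroup: the derived state is whichever differs from the outgroup's state, so for Trait 3, Trait 6 the derived state is '-', and for the remaining characters it is '+'.
Trait 1 (derived state '+') is shared by Ichnana and Meroilis — a synapomorphy uniting that clade.
Only Helioyx and Stenensis show the derived state '+' for Trait 2, supporting them as a clade.
Only Aelilis, Ichnana, and Meroilis show the derived state '-' for Trait 3, supporting them as a clade.
Trait 4: derived state '+' in Aelilis only — an autapomorphy, so it tells us nothing about relationships among taxa.
Trait 5: derived state '+' in Ichnana only — an autapomorphy, so it tells us nothing about relationships among taxa.
Trait 6 (derived state '-') is shared by all ingroup taxa — unites the whole ingroup.
Most parsimonious ingroup topology: ((Aelilis,(Ichnana,Meroilis)),(Helioyx,Stenensis)).
Helioyx and Stenensis form a cherry on this tree, so they are sister taxa.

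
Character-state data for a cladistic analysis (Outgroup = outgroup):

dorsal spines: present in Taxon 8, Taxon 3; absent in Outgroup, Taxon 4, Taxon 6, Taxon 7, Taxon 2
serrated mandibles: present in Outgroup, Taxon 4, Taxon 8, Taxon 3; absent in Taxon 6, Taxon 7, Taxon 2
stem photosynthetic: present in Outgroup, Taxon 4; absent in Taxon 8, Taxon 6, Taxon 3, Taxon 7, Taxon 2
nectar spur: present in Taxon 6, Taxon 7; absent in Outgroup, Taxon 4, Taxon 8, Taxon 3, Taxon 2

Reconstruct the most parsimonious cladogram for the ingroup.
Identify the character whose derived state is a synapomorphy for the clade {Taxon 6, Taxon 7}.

Character polarity is set by the outgroup: the derived state is whichever differs from the outgroup's state, so for serrated mandibles, stem photosynthetic the derived state is 'absent', and for the remaining characters it is 'present'.
dorsal spines (derived state 'present') is shared by Taxon 3 and Taxon 8 — a synapomorphy uniting that clade.
Only Taxon 2, Taxon 6, and Taxon 7 show the derived state 'absent' for serrated mandibles, supporting them as a clade.
Only Taxon 2, Taxon 3, Taxon 6, Taxon 7, and Taxon 8 show the derived state 'absent' for stem photosynthetic, supporting them as a clade.
nectar spur (derived state 'present') is shared by Taxon 6 and Taxon 7 — a synapomorphy uniting that clade.
Most parsimonious ingroup topology: (Taxon 4,((Taxon 8,Taxon 3),((Taxon 6,Taxon 7),Taxon 2))).
The clade {Taxon 6, Taxon 7} is supported by nectar spur: its derived state 'present' occurs in exactly those taxa and in no other taxon (including the outgroup).

nectar spur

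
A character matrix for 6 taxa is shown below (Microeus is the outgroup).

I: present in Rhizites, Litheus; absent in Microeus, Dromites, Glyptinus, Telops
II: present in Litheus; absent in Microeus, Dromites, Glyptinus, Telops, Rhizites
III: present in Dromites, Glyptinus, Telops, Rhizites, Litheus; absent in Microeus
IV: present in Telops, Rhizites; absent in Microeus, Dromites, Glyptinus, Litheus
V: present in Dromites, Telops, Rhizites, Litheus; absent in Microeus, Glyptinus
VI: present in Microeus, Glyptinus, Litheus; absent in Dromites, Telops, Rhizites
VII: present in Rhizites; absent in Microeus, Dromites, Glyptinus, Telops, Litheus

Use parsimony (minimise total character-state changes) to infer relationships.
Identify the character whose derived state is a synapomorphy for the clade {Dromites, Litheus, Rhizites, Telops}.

V

Character polarity is set by the outgroup: the derived state is whichever differs from the outgroup's state, so for VI the derived state is 'absent', and for the remaining characters it is 'present'.
I (state 'present') occurs in Litheus and Rhizites but conflicts with the nesting implied by the other characters — most parsimoniously interpreted as homoplasy.
II (derived state 'present') is unique to Litheus (autapomorphy; uninformative for grouping).
III (derived state 'present') is shared by all ingroup taxa — unites the whole ingroup.
IV (derived state 'present') is shared by Rhizites and Telops — a synapomorphy uniting that clade.
V: derived state 'present' in Dromites, Litheus, Rhizites, and Telops only — synapomorphy for {Dromites, Litheus, Rhizites, Telops}.
VI (derived state 'absent') is shared by Dromites, Rhizites, and Telops — a synapomorphy uniting that clade.
VII: derived state 'present' in Rhizites only — an autapomorphy, so it tells us nothing about relationships among taxa.
Most parsimonious ingroup topology: (((Dromites,(Telops,Rhizites)),Litheus),Glyptinus).
The clade {Dromites, Litheus, Rhizites, Telops} is supported by V: its derived state 'present' occurs in exactly those taxa and in no other taxon (including the outgroup).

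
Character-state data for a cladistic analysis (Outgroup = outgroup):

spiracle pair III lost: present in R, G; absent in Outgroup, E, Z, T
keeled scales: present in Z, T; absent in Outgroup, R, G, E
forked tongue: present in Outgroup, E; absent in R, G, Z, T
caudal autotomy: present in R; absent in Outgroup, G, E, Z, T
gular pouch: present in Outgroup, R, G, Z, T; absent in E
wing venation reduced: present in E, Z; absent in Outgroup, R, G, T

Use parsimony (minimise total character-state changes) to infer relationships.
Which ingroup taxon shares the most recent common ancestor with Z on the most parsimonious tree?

T

Character polarity is set by the outgroup: the derived state is whichever differs from the outgroup's state, so for forked tongue, gular pouch the derived state is 'absent', and for the remaining characters it is 'present'.
spiracle pair III lost (derived state 'present') is shared by G and R — a synapomorphy uniting that clade.
keeled scales: derived state 'present' in T and Z only — synapomorphy for {T, Z}.
Only G, R, T, and Z show the derived state 'absent' for forked tongue, supporting them as a clade.
caudal autotomy (derived state 'present') is unique to R (autapomorphy; uninformative for grouping).
gular pouch: derived state 'absent' in E only — an autapomorphy, so it tells us nothing about relationships among taxa.
wing venation reduced groups E and Z, which is incompatible with the clades supported by the remaining characters; treating it as convergent (homoplasy) costs fewer steps than any alternative tree.
Most parsimonious ingroup topology: (((R,G),(Z,T)),E).
Z and T form a cherry on this tree, so they are sister taxa.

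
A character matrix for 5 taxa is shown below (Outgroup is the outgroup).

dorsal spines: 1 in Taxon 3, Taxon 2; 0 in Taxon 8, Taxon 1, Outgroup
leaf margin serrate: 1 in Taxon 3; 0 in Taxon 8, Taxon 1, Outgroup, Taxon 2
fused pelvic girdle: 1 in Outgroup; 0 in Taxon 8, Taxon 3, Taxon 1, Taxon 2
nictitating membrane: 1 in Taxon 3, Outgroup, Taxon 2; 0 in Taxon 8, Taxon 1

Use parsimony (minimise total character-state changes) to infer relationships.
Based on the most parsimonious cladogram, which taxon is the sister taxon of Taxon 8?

Character polarity is set by the outgroup: the derived state is whichever differs from the outgroup's state, so for fused pelvic girdle, nictitating membrane the derived state is '0', and for the remaining characters it is '1'.
Only Taxon 2 and Taxon 3 show the derived state '1' for dorsal spines, supporting them as a clade.
leaf margin serrate: derived state '1' in Taxon 3 only — an autapomorphy, so it tells us nothing about relationships among taxa.
fused pelvic girdle (derived state '0') is shared by all ingroup taxa — unites the whole ingroup.
Only Taxon 1 and Taxon 8 show the derived state '0' for nictitating membrane, supporting them as a clade.
Most parsimonious ingroup topology: ((Taxon 3,Taxon 2),(Taxon 8,Taxon 1)).
Taxon 8 and Taxon 1 form a cherry on this tree, so they are sister taxa.

Taxon 1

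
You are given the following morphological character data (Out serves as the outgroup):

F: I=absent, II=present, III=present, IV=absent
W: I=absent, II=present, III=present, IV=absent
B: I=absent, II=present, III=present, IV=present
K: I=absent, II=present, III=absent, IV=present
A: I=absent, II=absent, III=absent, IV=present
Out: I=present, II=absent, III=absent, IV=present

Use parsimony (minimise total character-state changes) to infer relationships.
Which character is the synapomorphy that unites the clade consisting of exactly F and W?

IV

Character polarity is set by the outgroup: the derived state is whichever differs from the outgroup's state, so for I, IV the derived state is 'absent', and for the remaining characters it is 'present'.
I (derived state 'absent') is shared by all ingroup taxa — unites the whole ingroup.
II (derived state 'present') is shared by B, F, K, and W — a synapomorphy uniting that clade.
III: derived state 'present' in B, F, and W only — synapomorphy for {B, F, W}.
IV: derived state 'absent' in F and W only — synapomorphy for {F, W}.
Most parsimonious ingroup topology: (((B,(F,W)),K),A).
The clade {F, W} is supported by IV: its derived state 'absent' occurs in exactly those taxa and in no other taxon (including the outgroup).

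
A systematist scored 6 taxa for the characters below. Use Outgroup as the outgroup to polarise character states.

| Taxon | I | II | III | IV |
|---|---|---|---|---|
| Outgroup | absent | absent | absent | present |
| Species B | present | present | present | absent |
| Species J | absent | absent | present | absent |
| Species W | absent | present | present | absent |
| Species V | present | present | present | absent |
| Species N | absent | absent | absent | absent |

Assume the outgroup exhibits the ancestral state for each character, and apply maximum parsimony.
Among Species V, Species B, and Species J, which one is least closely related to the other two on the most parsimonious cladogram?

Character polarity is set by the outgroup: the derived state is whichever differs from the outgroup's state, so for IV the derived state is 'absent', and for the remaining characters it is 'present'.
I (derived state 'present') is shared by Species B and Species V — a synapomorphy uniting that clade.
II (derived state 'present') is shared by Species B, Species V, and Species W — a synapomorphy uniting that clade.
III (derived state 'present') is shared by Species B, Species J, Species V, and Species W — a synapomorphy uniting that clade.
All ingroup taxa share the derived state 'absent' for IV; it defines the ingroup but does not resolve relationships within it.
Most parsimonious ingroup topology: ((((Species B,Species V),Species W),Species J),Species N).
Species V and Species B share a more recent common ancestor with each other than either does with Species J, so Species J is the least closely related of the three.

Species J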